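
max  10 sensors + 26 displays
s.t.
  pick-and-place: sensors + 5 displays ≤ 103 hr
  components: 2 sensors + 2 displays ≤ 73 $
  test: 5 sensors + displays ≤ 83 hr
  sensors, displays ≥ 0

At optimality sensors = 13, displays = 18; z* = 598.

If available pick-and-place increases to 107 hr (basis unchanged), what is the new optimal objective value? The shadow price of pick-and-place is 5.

Δb = 4, so new z* = 598 + (5)·(4) = 598 + 20 = 618.

618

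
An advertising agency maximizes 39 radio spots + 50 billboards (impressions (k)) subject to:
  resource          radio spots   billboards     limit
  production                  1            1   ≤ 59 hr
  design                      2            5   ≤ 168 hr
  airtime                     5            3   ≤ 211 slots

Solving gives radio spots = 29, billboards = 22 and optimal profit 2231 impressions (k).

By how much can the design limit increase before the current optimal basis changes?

76

Binding constraints: design, airtime. The basis is B = [[2,5],[5,3]] with det -19.
Per unit increase in design, x* moves by d = (-0.1579, 0.2632).
The basis stays optimal until production becomes binding; allowable increase = 76 hr.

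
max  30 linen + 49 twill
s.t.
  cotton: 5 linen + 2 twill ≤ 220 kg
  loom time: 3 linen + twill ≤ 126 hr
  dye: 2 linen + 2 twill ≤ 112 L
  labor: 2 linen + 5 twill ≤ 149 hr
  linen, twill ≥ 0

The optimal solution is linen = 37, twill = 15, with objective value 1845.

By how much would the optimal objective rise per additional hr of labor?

9

Check each constraint at x*: cotton 215/220 (slack 5); loom time 126/126 (tight); dye 104/112 (slack 8); labor 149/149 (tight).
Slack constraints have shadow price 0 (complementary slackness).
From A_Bᵀ y = c: 3·y_loom time + 2·y_labor = 30; 1·y_loom time + 5·y_labor = 49.
This yields shadow prices y_loom time = 4, y_labor = 9.
Shadow price of labor = 9.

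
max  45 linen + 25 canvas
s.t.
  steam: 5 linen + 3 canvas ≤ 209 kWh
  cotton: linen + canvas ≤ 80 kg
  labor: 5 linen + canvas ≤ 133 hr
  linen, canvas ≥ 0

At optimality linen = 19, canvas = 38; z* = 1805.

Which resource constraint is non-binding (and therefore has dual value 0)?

cotton

steam: 209/209 (binding)
cotton: 57/80 (slack 23)
labor: 133/133 (binding)
By complementary slackness, a constraint with positive slack has shadow price 0 → cotton.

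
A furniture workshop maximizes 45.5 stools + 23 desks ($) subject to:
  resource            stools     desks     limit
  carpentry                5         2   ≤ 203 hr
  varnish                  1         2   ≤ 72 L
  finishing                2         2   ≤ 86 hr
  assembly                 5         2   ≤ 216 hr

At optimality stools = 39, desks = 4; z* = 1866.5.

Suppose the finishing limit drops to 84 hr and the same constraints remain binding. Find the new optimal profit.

Binding: carpentry and finishing. Non-binding: varnish (25 unused), assembly (13 unused).
By complementary slackness, y = 0 for the non-binding constraints.
Dual feasibility on the basic columns requires 5·y_carpentry + 2·y_finishing = 45.5, 2·y_carpentry + 2·y_finishing = 23.
→ y_carpentry = 7.5 and y_finishing = 4.
Δz = y_finishing·Δb = 4 × (-2) = -8, so new z* = 1866.5 − 8 = 1858.5.

1858.5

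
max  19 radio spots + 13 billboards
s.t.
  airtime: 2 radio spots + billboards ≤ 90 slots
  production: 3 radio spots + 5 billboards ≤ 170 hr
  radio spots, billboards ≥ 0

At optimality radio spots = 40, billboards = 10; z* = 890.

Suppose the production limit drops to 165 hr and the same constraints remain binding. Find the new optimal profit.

885

Check each constraint at x*: airtime 90/90 (tight); production 170/170 (tight).
The binding rows give the dual system: 2·y_airtime + 3·y_production = 19 and 1·y_airtime + 5·y_production = 13.
→ y_airtime = 8 and y_production = 1.
Δz = y_production·Δb = 1 × (-5) = -5, so new z* = 890 − 5 = 885.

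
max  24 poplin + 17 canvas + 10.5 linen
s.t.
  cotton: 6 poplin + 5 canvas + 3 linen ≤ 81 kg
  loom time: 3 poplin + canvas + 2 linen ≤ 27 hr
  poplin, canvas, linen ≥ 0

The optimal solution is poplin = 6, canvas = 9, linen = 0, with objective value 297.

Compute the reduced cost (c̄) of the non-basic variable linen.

-2.5

At the optimum: cotton uses 81 of 81 (binding); loom time uses 27 of 27 (binding).
The binding rows give the dual system: 6·y_cotton + 3·y_loom time = 24 and 5·y_cotton + 1·y_loom time = 17.
This yields shadow prices y_cotton = 3, y_loom time = 2.
Reduced cost of linen: c₃ − yᵀa₃ = 10.5 − (3·3 + 2·2) = 10.5 − 13 = -2.5.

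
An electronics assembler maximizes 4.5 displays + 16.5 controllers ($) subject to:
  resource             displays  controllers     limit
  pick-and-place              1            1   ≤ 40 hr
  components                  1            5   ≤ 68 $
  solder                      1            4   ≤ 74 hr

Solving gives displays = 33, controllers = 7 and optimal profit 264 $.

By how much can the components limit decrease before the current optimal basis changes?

28

Binding constraints: pick-and-place, components. The basis is B = [[1,1],[1,5]] with det 4.
Per unit decrease in components, x* moves by d = (0.25, -0.25).
The basis stays optimal until controllers reaches 0; allowable decrease = 28 $.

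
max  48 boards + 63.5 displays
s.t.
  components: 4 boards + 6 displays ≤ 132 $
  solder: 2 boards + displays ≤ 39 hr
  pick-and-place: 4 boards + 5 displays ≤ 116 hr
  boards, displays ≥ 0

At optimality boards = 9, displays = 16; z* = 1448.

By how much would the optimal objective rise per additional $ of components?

Check each constraint at x*: components 132/132 (tight); solder 34/39 (slack 5); pick-and-place 116/116 (tight).
By complementary slackness, y = 0 for the non-binding constraint.
From A_Bᵀ y = c: 4·y_components + 4·y_pick-and-place = 48; 6·y_components + 5·y_pick-and-place = 63.5.
→ y_components = 3.5 and y_pick-and-place = 8.5.
Shadow price of components = 3.5.

3.5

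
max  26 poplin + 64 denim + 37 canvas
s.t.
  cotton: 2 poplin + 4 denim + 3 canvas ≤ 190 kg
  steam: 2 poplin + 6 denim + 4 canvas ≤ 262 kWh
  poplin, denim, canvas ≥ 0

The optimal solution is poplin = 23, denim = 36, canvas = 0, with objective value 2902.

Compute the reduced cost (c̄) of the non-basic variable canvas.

-8

At the optimum: cotton uses 190 of 190 (binding); steam uses 262 of 262 (binding).
From A_Bᵀ y = c: 2·y_cotton + 2·y_steam = 26; 4·y_cotton + 6·y_steam = 64.
This yields shadow prices y_cotton = 7, y_steam = 6.
Reduced cost of canvas: c₃ − yᵀa₃ = 37 − (7·3 + 6·4) = 37 − 45 = -8.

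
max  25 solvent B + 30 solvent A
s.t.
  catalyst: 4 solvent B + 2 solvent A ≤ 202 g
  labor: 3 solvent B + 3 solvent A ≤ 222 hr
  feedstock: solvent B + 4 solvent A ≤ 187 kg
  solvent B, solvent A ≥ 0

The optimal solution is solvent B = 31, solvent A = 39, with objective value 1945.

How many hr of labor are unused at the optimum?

12

labor used = 3·31 + 3·39 = 210; slack = 222 − 210 = 12.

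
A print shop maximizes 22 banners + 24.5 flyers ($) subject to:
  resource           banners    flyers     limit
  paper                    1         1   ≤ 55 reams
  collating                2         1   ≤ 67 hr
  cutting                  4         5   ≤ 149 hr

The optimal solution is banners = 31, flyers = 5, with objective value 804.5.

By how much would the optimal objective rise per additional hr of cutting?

4.5

At the optimum: paper uses 36 of 55 (slack = 19); collating uses 67 of 67 (binding); cutting uses 149 of 149 (binding).
Slack constraints have shadow price 0 (complementary slackness).
Dual feasibility on the basic columns requires 2·y_collating + 4·y_cutting = 22, 1·y_collating + 5·y_cutting = 24.5.
This yields shadow prices y_collating = 2, y_cutting = 4.5.
Shadow price of cutting = 4.5.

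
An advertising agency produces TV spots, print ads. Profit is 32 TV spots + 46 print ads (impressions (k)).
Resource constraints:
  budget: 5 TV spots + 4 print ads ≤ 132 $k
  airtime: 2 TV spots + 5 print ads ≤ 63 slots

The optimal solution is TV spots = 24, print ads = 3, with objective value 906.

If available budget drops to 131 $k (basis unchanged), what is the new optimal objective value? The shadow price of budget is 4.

Δb = -1, so new z* = 906 + (4)·(-1) = 906 − 4 = 902.

902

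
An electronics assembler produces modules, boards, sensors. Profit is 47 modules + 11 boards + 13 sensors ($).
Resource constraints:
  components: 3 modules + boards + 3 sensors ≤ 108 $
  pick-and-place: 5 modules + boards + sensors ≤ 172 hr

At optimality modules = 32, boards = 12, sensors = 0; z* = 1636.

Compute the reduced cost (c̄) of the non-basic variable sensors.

-6

Both components and pick-and-place are binding at x*.
The binding rows give the dual system: 3·y_components + 5·y_pick-and-place = 47 and 1·y_components + 1·y_pick-and-place = 11.
→ y_components = 4 and y_pick-and-place = 7.
Reduced cost of sensors: c₃ − yᵀa₃ = 13 − (4·3 + 7·1) = 13 − 19 = -6.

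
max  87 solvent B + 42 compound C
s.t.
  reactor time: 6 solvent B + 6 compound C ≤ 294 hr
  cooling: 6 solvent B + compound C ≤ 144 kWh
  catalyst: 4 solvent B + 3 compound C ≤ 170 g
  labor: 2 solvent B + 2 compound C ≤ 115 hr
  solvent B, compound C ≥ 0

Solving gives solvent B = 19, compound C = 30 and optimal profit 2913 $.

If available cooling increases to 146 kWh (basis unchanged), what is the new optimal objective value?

2931

Check each constraint at x*: reactor time 294/294 (tight); cooling 144/144 (tight); catalyst 166/170 (slack 4); labor 98/115 (slack 17).
Since catalyst, labor are not tight, their duals are 0.
The binding rows give the dual system: 6·y_reactor time + 6·y_cooling = 87 and 6·y_reactor time + 1·y_cooling = 42.
This yields shadow prices y_reactor time = 5.5, y_cooling = 9.
Δz = y_cooling·Δb = 9 × (2) = 18, so new z* = 2913 + 18 = 2931.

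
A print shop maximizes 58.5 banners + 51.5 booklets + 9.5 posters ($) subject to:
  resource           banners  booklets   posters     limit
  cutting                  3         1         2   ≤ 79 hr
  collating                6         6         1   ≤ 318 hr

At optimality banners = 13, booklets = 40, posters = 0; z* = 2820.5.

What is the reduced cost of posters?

-5.5

Both cutting and collating are binding at x*.
From A_Bᵀ y = c: 3·y_cutting + 6·y_collating = 58.5; 1·y_cutting + 6·y_collating = 51.5.
This yields shadow prices y_cutting = 3.5, y_collating = 8.
Reduced cost of posters: c₃ − yᵀa₃ = 9.5 − (3.5·2 + 8·1) = 9.5 − 15 = -5.5.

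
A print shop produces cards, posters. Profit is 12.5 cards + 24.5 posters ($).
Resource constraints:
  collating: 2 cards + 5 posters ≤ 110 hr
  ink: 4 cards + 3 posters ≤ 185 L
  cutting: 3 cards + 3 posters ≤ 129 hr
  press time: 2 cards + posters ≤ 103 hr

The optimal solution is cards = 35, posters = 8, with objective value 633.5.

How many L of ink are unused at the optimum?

21

ink used = 4·35 + 3·8 = 164; slack = 185 − 164 = 21.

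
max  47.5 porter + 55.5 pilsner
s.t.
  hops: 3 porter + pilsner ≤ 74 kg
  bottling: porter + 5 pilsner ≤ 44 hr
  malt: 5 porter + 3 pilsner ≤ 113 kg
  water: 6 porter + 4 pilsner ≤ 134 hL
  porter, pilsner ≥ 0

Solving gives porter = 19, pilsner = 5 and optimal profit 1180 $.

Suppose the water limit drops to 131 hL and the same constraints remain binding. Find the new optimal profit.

1159

Check each constraint at x*: hops 62/74 (slack 12); bottling 44/44 (tight); malt 110/113 (slack 3); water 134/134 (tight).
By complementary slackness, y = 0 for the non-binding constraints.
From A_Bᵀ y = c: 1·y_bottling + 6·y_water = 47.5; 5·y_bottling + 4·y_water = 55.5.
Solving: y_bottling = 5.5, y_water = 7.
Δz = y_water·Δb = 7 × (-3) = -21, so new z* = 1180 − 21 = 1159.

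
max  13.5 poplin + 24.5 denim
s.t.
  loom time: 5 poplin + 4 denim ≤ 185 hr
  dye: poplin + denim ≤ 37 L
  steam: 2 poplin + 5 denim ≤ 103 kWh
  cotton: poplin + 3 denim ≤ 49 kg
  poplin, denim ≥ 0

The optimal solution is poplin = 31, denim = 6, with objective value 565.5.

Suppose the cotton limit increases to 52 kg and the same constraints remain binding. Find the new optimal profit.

582

At the optimum: loom time uses 179 of 185 (slack = 6); dye uses 37 of 37 (binding); steam uses 92 of 103 (slack = 11); cotton uses 49 of 49 (binding).
Slack constraints have shadow price 0 (complementary slackness).
The binding rows give the dual system: 1·y_dye + 1·y_cotton = 13.5 and 1·y_dye + 3·y_cotton = 24.5.
This yields shadow prices y_dye = 8, y_cotton = 5.5.
Δz = y_cotton·Δb = 5.5 × (3) = 16.5, so new z* = 565.5 + 16.5 = 582.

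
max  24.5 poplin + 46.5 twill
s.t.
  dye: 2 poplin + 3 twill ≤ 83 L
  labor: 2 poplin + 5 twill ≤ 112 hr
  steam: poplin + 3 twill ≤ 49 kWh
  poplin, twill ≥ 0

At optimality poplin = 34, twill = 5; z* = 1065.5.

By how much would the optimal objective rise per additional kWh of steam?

6.5

Binding: dye and steam. Non-binding: labor (19 unused).
Slack constraints have shadow price 0 (complementary slackness).
From A_Bᵀ y = c: 2·y_dye + 1·y_steam = 24.5; 3·y_dye + 3·y_steam = 46.5.
→ y_dye = 9 and y_steam = 6.5.
Shadow price of steam = 6.5.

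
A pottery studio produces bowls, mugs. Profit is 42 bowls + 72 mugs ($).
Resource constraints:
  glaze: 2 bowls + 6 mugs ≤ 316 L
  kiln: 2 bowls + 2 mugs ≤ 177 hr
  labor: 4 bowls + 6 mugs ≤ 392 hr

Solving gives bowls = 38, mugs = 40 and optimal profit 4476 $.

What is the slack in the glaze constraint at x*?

0

glaze used = 2·38 + 6·40 = 316; slack = 316 − 316 = 0.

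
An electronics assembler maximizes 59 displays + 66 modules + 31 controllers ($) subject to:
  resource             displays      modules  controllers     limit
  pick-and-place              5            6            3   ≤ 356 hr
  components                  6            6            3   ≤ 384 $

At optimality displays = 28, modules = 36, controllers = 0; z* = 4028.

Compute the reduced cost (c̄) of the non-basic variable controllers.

-2

Both pick-and-place and components are binding at x*.
The binding rows give the dual system: 5·y_pick-and-place + 6·y_components = 59 and 6·y_pick-and-place + 6·y_components = 66.
This yields shadow prices y_pick-and-place = 7, y_components = 4.
Reduced cost of controllers: c₃ − yᵀa₃ = 31 − (7·3 + 4·3) = 31 − 33 = -2.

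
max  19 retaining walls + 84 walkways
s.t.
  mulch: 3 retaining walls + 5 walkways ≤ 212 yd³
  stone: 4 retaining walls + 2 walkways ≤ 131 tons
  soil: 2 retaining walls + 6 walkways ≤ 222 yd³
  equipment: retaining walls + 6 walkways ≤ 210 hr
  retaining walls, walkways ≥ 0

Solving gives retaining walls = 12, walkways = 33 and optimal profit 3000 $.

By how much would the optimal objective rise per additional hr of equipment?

At the optimum: mulch uses 201 of 212 (slack = 11); stone uses 114 of 131 (slack = 17); soil uses 222 of 222 (binding); equipment uses 210 of 210 (binding).
Since mulch, stone are not tight, their duals are 0.
The binding rows give the dual system: 2·y_soil + 1·y_equipment = 19 and 6·y_soil + 6·y_equipment = 84.
→ y_soil = 5 and y_equipment = 9.
Shadow price of equipment = 9.

9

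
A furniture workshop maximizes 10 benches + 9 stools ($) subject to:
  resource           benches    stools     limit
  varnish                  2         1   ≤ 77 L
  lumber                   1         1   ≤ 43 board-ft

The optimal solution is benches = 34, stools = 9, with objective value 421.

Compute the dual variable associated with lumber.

Check each constraint at x*: varnish 77/77 (tight); lumber 43/43 (tight).
From A_Bᵀ y = c: 2·y_varnish + 1·y_lumber = 10; 1·y_varnish + 1·y_lumber = 9.
Solving: y_varnish = 1, y_lumber = 8.
Shadow price of lumber = 8.

8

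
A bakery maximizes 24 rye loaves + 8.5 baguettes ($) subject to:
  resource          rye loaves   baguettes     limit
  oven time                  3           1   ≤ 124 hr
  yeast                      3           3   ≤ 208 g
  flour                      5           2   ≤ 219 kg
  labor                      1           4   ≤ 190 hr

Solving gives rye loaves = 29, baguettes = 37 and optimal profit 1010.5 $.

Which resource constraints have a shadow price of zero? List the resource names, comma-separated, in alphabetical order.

labor, yeast

oven time: 124/124 (binding)
yeast: 198/208 (slack 10)
flour: 219/219 (binding)
labor: 177/190 (slack 13)
By complementary slackness, a constraint with positive slack has shadow price 0 → labor, yeast.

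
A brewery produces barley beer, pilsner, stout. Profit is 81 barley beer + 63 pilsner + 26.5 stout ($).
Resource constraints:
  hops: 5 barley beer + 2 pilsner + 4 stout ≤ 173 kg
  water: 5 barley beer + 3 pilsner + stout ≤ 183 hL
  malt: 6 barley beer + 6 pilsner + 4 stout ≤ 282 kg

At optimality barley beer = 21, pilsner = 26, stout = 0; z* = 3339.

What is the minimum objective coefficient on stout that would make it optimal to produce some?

33

Check each constraint at x*: hops 157/173 (slack 16); water 183/183 (tight); malt 282/282 (tight).
Slack constraints have shadow price 0 (complementary slackness).
Dual feasibility on the basic columns requires 5·y_water + 6·y_malt = 81, 3·y_water + 6·y_malt = 63.
Solving: y_water = 9, y_malt = 6.
stout enters the basis when its profit ≥ yᵀa₃ = 9·1 + 6·4 = 33.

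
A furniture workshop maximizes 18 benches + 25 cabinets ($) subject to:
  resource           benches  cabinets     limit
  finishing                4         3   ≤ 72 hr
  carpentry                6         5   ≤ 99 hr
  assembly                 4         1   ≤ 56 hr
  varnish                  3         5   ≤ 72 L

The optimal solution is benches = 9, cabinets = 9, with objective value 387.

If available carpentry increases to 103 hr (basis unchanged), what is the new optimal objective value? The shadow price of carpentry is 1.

Δb = 4, so new z* = 387 + (1)·(4) = 387 + 4 = 391.

391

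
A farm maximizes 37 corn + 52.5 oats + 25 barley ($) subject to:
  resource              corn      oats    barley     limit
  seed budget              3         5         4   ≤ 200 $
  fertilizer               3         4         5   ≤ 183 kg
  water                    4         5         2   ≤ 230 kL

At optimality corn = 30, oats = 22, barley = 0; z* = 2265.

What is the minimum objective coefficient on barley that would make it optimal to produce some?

31

Binding: seed budget and water. Non-binding: fertilizer (5 unused).
Slack constraints have shadow price 0 (complementary slackness).
Dual feasibility on the basic columns requires 3·y_seed budget + 4·y_water = 37, 5·y_seed budget + 5·y_water = 52.5.
This yields shadow prices y_seed budget = 5, y_water = 5.5.
barley enters the basis when its profit ≥ yᵀa₃ = 5·4 + 5.5·2 = 31.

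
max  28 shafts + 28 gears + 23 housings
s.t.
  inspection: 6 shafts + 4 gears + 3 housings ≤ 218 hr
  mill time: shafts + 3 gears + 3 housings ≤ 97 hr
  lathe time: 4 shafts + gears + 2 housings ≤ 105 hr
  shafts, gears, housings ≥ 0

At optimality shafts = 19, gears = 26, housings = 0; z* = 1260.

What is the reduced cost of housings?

-1

At the optimum: inspection uses 218 of 218 (binding); mill time uses 97 of 97 (binding); lathe time uses 102 of 105 (slack = 3).
Since lathe time is not tight, its dual is 0.
From A_Bᵀ y = c: 6·y_inspection + 1·y_mill time = 28; 4·y_inspection + 3·y_mill time = 28.
Solving: y_inspection = 4, y_mill time = 4.
Reduced cost of housings: c₃ − yᵀa₃ = 23 − (4·3 + 4·3) = 23 − 24 = -1.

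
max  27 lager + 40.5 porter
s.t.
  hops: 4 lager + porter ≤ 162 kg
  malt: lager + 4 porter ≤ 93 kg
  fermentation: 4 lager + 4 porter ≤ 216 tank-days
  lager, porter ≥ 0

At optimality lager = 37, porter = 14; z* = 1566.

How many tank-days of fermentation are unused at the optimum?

fermentation used = 4·37 + 4·14 = 204; slack = 216 − 204 = 12.

12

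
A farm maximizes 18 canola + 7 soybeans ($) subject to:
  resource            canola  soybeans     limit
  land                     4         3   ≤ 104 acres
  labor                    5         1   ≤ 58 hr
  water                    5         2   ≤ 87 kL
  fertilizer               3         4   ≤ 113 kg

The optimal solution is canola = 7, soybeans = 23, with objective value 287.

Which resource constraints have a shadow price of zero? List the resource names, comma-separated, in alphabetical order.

land: 97/104 (slack 7)
labor: 58/58 (binding)
water: 81/87 (slack 6)
fertilizer: 113/113 (binding)
By complementary slackness, a constraint with positive slack has shadow price 0 → land, water.

land, water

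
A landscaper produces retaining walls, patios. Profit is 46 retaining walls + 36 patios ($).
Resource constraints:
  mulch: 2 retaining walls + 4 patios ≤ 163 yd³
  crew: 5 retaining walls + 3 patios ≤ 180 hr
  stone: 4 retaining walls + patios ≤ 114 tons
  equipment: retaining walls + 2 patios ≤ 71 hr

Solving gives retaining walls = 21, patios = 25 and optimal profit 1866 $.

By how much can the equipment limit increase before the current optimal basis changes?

Binding constraints: crew, equipment. The basis is B = [[5,3],[1,2]] with det 7.
Per unit increase in equipment, x* moves by d = (-0.4286, 0.7143).
The basis stays optimal until mulch becomes binding; allowable increase = 10.5 hr.

10.5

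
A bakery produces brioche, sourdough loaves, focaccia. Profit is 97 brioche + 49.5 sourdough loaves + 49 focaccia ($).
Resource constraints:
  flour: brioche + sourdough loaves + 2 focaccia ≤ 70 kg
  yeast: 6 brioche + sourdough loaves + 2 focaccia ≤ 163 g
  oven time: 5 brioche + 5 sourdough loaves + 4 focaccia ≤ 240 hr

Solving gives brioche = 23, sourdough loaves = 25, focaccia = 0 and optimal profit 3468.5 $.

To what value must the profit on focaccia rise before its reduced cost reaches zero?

51

Check each constraint at x*: flour 48/70 (slack 22); yeast 163/163 (tight); oven time 240/240 (tight).
By complementary slackness, y = 0 for the non-binding constraint.
From A_Bᵀ y = c: 6·y_yeast + 5·y_oven time = 97; 1·y_yeast + 5·y_oven time = 49.5.
Solving: y_yeast = 9.5, y_oven time = 8.
focaccia enters the basis when its profit ≥ yᵀa₃ = 9.5·2 + 8·4 = 51.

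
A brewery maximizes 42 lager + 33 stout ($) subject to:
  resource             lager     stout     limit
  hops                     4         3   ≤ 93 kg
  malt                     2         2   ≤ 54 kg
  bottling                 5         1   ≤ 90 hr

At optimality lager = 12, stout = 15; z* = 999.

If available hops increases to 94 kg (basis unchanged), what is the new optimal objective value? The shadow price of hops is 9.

1008

Δb = 1, so new z* = 999 + (9)·(1) = 999 + 9 = 1008.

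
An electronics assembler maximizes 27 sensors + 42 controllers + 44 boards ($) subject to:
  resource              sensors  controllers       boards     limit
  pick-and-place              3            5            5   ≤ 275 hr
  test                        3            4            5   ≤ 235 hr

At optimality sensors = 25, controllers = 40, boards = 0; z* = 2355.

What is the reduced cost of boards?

At the optimum: pick-and-place uses 275 of 275 (binding); test uses 235 of 235 (binding).
From A_Bᵀ y = c: 3·y_pick-and-place + 3·y_test = 27; 5·y_pick-and-place + 4·y_test = 42.
Solving: y_pick-and-place = 6, y_test = 3.
Reduced cost of boards: c₃ − yᵀa₃ = 44 − (6·5 + 3·5) = 44 − 45 = -1.

-1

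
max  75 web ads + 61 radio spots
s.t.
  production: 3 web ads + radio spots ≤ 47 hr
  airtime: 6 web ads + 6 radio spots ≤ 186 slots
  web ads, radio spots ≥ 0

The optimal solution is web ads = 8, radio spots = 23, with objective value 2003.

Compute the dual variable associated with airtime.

At the optimum: production uses 47 of 47 (binding); airtime uses 186 of 186 (binding).
Dual feasibility on the basic columns requires 3·y_production + 6·y_airtime = 75, 1·y_production + 6·y_airtime = 61.
→ y_production = 7 and y_airtime = 9.
Shadow price of airtime = 9.

9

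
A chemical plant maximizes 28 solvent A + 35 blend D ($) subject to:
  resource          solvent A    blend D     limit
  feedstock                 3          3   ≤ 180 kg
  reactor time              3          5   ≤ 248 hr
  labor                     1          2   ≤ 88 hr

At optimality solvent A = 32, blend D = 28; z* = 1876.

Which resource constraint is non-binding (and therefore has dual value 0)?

feedstock: 180/180 (binding)
reactor time: 236/248 (slack 12)
labor: 88/88 (binding)
By complementary slackness, a constraint with positive slack has shadow price 0 → reactor time.

reactor time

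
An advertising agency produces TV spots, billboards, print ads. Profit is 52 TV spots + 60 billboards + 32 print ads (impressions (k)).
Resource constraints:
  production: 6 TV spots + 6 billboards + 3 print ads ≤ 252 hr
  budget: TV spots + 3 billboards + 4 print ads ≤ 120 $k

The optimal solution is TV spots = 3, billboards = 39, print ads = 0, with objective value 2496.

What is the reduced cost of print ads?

-8

Check each constraint at x*: production 252/252 (tight); budget 120/120 (tight).
The binding rows give the dual system: 6·y_production + 1·y_budget = 52 and 6·y_production + 3·y_budget = 60.
Solving: y_production = 8, y_budget = 4.
Reduced cost of print ads: c₃ − yᵀa₃ = 32 − (8·3 + 4·4) = 32 − 40 = -8.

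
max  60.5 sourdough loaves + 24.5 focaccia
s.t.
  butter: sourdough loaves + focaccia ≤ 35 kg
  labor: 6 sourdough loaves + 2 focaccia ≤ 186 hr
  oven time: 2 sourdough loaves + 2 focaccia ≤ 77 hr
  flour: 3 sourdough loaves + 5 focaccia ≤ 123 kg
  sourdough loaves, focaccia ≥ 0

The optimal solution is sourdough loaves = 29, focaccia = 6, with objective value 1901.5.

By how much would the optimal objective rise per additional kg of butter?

6.5

Check each constraint at x*: butter 35/35 (tight); labor 186/186 (tight); oven time 70/77 (slack 7); flour 117/123 (slack 6).
Slack constraints have shadow price 0 (complementary slackness).
Dual feasibility on the basic columns requires 1·y_butter + 6·y_labor = 60.5, 1·y_butter + 2·y_labor = 24.5.
Solving: y_butter = 6.5, y_labor = 9.
Shadow price of butter = 6.5.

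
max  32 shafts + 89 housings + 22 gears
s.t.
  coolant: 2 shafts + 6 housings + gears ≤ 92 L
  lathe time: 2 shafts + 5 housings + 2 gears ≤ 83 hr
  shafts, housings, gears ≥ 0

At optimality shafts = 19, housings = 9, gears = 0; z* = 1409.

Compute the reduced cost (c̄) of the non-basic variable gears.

-1

Both coolant and lathe time are binding at x*.
The binding rows give the dual system: 2·y_coolant + 2·y_lathe time = 32 and 6·y_coolant + 5·y_lathe time = 89.
→ y_coolant = 9 and y_lathe time = 7.
Reduced cost of gears: c₃ − yᵀa₃ = 22 − (9·1 + 7·2) = 22 − 23 = -1.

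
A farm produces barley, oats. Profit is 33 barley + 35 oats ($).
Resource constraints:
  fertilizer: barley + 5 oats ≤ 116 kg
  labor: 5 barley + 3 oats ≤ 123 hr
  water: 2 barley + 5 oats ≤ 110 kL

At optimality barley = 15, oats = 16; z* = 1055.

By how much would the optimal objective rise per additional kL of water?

Binding: labor and water. Non-binding: fertilizer (21 unused).
Slack constraints have shadow price 0 (complementary slackness).
From A_Bᵀ y = c: 5·y_labor + 2·y_water = 33; 3·y_labor + 5·y_water = 35.
This yields shadow prices y_labor = 5, y_water = 4.
Shadow price of water = 4.

4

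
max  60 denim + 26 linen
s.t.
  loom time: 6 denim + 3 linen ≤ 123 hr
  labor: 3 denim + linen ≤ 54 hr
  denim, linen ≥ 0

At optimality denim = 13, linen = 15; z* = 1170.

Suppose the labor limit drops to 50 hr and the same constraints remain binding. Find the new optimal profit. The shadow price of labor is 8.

Δb = -4, so new z* = 1170 + (8)·(-4) = 1170 − 32 = 1138.

1138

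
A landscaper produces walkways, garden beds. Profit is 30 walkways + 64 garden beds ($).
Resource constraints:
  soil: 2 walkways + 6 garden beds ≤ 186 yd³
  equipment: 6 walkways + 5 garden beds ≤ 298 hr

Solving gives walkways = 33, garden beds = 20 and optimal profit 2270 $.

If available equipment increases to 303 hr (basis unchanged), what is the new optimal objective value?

2280

Both soil and equipment are binding at x*.
Dual feasibility on the basic columns requires 2·y_soil + 6·y_equipment = 30, 6·y_soil + 5·y_equipment = 64.
Solving: y_soil = 9, y_equipment = 2.
Δz = y_equipment·Δb = 2 × (5) = 10, so new z* = 2270 + 10 = 2280.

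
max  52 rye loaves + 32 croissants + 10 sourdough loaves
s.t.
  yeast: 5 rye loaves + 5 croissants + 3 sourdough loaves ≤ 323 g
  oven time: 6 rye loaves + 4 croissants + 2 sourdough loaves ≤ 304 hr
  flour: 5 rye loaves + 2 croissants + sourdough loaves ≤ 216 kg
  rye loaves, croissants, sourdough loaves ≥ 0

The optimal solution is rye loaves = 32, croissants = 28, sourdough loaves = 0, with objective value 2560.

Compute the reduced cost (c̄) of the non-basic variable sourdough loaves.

At the optimum: yeast uses 300 of 323 (slack = 23); oven time uses 304 of 304 (binding); flour uses 216 of 216 (binding).
Slack constraints have shadow price 0 (complementary slackness).
Dual feasibility on the basic columns requires 6·y_oven time + 5·y_flour = 52, 4·y_oven time + 2·y_flour = 32.
Solving: y_oven time = 7, y_flour = 2.
Reduced cost of sourdough loaves: c₃ − yᵀa₃ = 10 − (7·2 + 2·1) = 10 − 16 = -6.

-6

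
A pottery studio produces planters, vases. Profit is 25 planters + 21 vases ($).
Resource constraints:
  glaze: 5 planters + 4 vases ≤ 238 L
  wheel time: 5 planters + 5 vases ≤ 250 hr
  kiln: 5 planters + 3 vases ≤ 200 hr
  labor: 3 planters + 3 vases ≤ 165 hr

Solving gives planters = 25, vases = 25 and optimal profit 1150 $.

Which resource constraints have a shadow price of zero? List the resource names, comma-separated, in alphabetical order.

glaze, labor

glaze: 225/238 (slack 13)
wheel time: 250/250 (binding)
kiln: 200/200 (binding)
labor: 150/165 (slack 15)
By complementary slackness, a constraint with positive slack has shadow price 0 → glaze, labor.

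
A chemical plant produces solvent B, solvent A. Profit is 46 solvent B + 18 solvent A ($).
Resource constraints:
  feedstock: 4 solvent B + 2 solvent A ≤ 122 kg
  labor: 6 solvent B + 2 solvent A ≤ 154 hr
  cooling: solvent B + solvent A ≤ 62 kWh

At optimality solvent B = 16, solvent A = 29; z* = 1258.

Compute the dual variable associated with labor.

5

At the optimum: feedstock uses 122 of 122 (binding); labor uses 154 of 154 (binding); cooling uses 45 of 62 (slack = 17).
Slack constraints have shadow price 0 (complementary slackness).
From A_Bᵀ y = c: 4·y_feedstock + 6·y_labor = 46; 2·y_feedstock + 2·y_labor = 18.
Solving: y_feedstock = 4, y_labor = 5.
Shadow price of labor = 5.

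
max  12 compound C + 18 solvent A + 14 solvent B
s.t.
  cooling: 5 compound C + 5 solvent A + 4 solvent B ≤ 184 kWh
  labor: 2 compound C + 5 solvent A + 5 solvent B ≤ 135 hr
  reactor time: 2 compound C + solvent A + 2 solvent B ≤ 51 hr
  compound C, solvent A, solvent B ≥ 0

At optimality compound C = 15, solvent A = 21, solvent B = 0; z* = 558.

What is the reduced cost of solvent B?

-7

Check each constraint at x*: cooling 180/184 (slack 4); labor 135/135 (tight); reactor time 51/51 (tight).
Slack constraints have shadow price 0 (complementary slackness).
Dual feasibility on the basic columns requires 2·y_labor + 2·y_reactor time = 12, 5·y_labor + 1·y_reactor time = 18.
This yields shadow prices y_labor = 3, y_reactor time = 3.
Reduced cost of solvent B: c₃ − yᵀa₃ = 14 − (3·5 + 3·2) = 14 − 21 = -7.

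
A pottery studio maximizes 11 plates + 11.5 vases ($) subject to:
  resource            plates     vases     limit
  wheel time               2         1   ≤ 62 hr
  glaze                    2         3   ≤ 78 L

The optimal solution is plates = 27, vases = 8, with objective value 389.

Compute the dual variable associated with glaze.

At the optimum: wheel time uses 62 of 62 (binding); glaze uses 78 of 78 (binding).
The binding rows give the dual system: 2·y_wheel time + 2·y_glaze = 11 and 1·y_wheel time + 3·y_glaze = 11.5.
This yields shadow prices y_wheel time = 2.5, y_glaze = 3.
Shadow price of glaze = 3.

3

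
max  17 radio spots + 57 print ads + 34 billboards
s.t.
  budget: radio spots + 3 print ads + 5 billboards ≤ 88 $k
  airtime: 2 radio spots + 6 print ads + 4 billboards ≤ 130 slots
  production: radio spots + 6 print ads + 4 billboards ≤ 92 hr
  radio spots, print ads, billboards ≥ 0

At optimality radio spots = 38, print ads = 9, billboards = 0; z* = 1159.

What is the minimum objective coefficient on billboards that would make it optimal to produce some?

38

Check each constraint at x*: budget 65/88 (slack 23); airtime 130/130 (tight); production 92/92 (tight).
Slack constraints have shadow price 0 (complementary slackness).
Dual feasibility on the basic columns requires 2·y_airtime + 1·y_production = 17, 6·y_airtime + 6·y_production = 57.
Solving: y_airtime = 7.5, y_production = 2.
billboards enters the basis when its profit ≥ yᵀa₃ = 7.5·4 + 2·4 = 38.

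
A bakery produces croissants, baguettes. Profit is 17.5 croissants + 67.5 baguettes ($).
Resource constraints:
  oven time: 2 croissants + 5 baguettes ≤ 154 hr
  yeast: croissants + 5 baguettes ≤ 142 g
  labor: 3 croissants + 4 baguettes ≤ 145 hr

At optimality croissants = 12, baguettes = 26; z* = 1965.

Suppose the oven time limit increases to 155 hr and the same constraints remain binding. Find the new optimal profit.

Check each constraint at x*: oven time 154/154 (tight); yeast 142/142 (tight); labor 140/145 (slack 5).
By complementary slackness, y = 0 for the non-binding constraint.
From A_Bᵀ y = c: 2·y_oven time + 1·y_yeast = 17.5; 5·y_oven time + 5·y_yeast = 67.5.
→ y_oven time = 4 and y_yeast = 9.5.
Δz = y_oven time·Δb = 4 × (1) = 4, so new z* = 1965 + 4 = 1969.

1969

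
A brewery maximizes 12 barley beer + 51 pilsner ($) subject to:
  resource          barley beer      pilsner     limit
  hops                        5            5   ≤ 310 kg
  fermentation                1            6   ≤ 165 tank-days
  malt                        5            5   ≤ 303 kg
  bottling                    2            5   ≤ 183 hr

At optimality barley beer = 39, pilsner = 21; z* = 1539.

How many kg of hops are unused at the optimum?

hops used = 5·39 + 5·21 = 300; slack = 310 − 300 = 10.

10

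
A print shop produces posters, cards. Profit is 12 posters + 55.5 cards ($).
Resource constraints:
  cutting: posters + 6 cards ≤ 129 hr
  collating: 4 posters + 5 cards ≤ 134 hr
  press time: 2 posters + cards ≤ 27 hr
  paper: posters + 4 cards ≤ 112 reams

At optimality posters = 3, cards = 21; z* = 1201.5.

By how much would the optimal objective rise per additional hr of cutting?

9

At the optimum: cutting uses 129 of 129 (binding); collating uses 117 of 134 (slack = 17); press time uses 27 of 27 (binding); paper uses 87 of 112 (slack = 25).
By complementary slackness, y = 0 for the non-binding constraints.
From A_Bᵀ y = c: 1·y_cutting + 2·y_press time = 12; 6·y_cutting + 1·y_press time = 55.5.
This yields shadow prices y_cutting = 9, y_press time = 1.5.
Shadow price of cutting = 9.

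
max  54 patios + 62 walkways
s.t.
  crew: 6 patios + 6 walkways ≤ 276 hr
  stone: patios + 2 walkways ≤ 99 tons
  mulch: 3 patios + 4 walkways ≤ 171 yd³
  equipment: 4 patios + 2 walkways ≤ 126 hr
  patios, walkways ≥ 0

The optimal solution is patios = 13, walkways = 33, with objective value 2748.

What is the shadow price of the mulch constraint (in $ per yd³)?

Check each constraint at x*: crew 276/276 (tight); stone 79/99 (slack 20); mulch 171/171 (tight); equipment 118/126 (slack 8).
By complementary slackness, y = 0 for the non-binding constraints.
Dual feasibility on the basic columns requires 6·y_crew + 3·y_mulch = 54, 6·y_crew + 4·y_mulch = 62.
Solving: y_crew = 5, y_mulch = 8.
Shadow price of mulch = 8.

8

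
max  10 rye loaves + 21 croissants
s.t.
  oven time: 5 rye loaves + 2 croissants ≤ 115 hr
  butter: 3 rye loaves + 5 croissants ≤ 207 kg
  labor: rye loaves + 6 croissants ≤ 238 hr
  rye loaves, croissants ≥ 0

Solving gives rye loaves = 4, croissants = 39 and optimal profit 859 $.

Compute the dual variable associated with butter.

3

Check each constraint at x*: oven time 98/115 (slack 17); butter 207/207 (tight); labor 238/238 (tight).
Slack constraints have shadow price 0 (complementary slackness).
Dual feasibility on the basic columns requires 3·y_butter + 1·y_labor = 10, 5·y_butter + 6·y_labor = 21.
→ y_butter = 3 and y_labor = 1.
Shadow price of butter = 3.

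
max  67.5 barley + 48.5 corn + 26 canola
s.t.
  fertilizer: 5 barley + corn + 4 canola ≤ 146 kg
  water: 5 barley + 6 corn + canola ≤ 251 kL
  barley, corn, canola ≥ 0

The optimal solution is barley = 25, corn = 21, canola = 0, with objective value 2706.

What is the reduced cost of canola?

-7

At the optimum: fertilizer uses 146 of 146 (binding); water uses 251 of 251 (binding).
The binding rows give the dual system: 5·y_fertilizer + 5·y_water = 67.5 and 1·y_fertilizer + 6·y_water = 48.5.
→ y_fertilizer = 6.5 and y_water = 7.
Reduced cost of canola: c₃ − yᵀa₃ = 26 − (6.5·4 + 7·1) = 26 − 33 = -7.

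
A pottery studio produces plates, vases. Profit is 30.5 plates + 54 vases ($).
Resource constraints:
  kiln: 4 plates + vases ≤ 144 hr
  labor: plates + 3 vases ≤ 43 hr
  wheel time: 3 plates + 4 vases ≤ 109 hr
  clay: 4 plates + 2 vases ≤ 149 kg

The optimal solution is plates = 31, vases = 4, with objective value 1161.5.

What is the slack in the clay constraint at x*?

17

clay used = 4·31 + 2·4 = 132; slack = 149 − 132 = 17.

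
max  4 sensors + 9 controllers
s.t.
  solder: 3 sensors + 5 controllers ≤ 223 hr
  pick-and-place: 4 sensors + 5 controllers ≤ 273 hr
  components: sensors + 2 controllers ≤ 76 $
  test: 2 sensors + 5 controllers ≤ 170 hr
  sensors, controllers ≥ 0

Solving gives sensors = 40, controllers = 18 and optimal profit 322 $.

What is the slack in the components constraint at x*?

components used = 1·40 + 2·18 = 76; slack = 76 − 76 = 0.

0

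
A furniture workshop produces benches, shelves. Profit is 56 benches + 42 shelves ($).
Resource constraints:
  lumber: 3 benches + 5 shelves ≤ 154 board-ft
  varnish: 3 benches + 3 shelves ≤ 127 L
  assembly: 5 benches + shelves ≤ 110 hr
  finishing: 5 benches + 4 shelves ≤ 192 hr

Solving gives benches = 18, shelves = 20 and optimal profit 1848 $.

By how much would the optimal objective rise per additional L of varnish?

0

At the optimum: lumber uses 154 of 154 (binding); varnish uses 114 of 127 (slack = 13); assembly uses 110 of 110 (binding); finishing uses 170 of 192 (slack = 22).
Slack constraints have shadow price 0 (complementary slackness).
The binding rows give the dual system: 3·y_lumber + 5·y_assembly = 56 and 5·y_lumber + 1·y_assembly = 42.
→ y_lumber = 7 and y_assembly = 7.
Shadow price of varnish = 0.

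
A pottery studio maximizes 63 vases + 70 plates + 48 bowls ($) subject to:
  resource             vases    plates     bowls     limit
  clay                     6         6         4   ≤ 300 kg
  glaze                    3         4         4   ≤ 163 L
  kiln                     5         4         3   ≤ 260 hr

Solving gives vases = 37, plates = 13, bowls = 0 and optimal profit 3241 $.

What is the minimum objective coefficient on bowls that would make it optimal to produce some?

Binding: clay and glaze. Non-binding: kiln (23 unused).
Since kiln is not tight, its dual is 0.
Dual feasibility on the basic columns requires 6·y_clay + 3·y_glaze = 63, 6·y_clay + 4·y_glaze = 70.
Solving: y_clay = 7, y_glaze = 7.
bowls enters the basis when its profit ≥ yᵀa₃ = 7·4 + 7·4 = 56.

56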